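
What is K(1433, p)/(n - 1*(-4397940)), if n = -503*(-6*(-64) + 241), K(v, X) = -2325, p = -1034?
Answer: -465/816713 ≈ -0.00056936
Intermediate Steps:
n = -314375 (n = -503*(384 + 241) = -503*625 = -314375)
K(1433, p)/(n - 1*(-4397940)) = -2325/(-314375 - 1*(-4397940)) = -2325/(-314375 + 4397940) = -2325/4083565 = -2325*1/4083565 = -465/816713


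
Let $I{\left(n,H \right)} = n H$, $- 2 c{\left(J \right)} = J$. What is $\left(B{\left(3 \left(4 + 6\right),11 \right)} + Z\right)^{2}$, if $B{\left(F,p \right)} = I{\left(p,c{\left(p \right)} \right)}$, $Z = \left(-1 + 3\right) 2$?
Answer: $\frac{12769}{4} \approx 3192.3$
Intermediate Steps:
$c{\left(J \right)} = - \frac{J}{2}$
$Z = 4$ ($Z = 2 \cdot 2 = 4$)
$I{\left(n,H \right)} = H n$
$B{\left(F,p \right)} = - \frac{p^{2}}{2}$ ($B{\left(F,p \right)} = - \frac{p}{2} p = - \frac{p^{2}}{2}$)
$\left(B{\left(3 \left(4 + 6\right),11 \right)} + Z\right)^{2} = \left(- \frac{11^{2}}{2} + 4\right)^{2} = \left(\left(- \frac{1}{2}\right) 121 + 4\right)^{2} = \left(- \frac{121}{2} + 4\right)^{2} = \left(- \frac{113}{2}\right)^{2} = \frac{12769}{4}$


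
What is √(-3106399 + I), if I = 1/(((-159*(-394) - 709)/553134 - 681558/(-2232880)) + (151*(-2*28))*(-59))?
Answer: I*√73716283184624137617413497575408781506151/154046947136915753 ≈ 1762.5*I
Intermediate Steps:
I = 308770461480/154046947136915753 (I = 1/(((62646 - 709)*(1/553134) - 681558*(-1/2232880)) + (151*(-56))*(-59)) = 1/((61937*(1/553134) + 340779/1116440) - 8456*(-59)) = 1/((61937/553134 + 340779/1116440) + 498904) = 1/(128822697833/308770461480 + 498904) = 1/(154046947136915753/308770461480) = 308770461480/154046947136915753 ≈ 2.0044e-6)
√(-3106399 + I) = √(-3106399 + 308770461480/154046947136915753) = √(-478531282538859187741967/154046947136915753) = I*√73716283184624137617413497575408781506151/154046947136915753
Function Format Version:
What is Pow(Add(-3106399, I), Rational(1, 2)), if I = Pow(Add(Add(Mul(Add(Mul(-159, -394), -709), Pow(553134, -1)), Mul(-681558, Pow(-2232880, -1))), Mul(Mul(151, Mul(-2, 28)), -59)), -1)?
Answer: Mul(Rational(1, 154046947136915753), I, Pow(73716283184624137617413497575408781506151, Rational(1, 2))) ≈ Mul(1762.5, I)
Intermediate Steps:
I = Rational(308770461480, 154046947136915753) (I = Pow(Add(Add(Mul(Add(62646, -709), Rational(1, 553134)), Mul(-681558, Rational(-1, 2232880))), Mul(Mul(151, -56), -59)), -1) = Pow(Add(Add(Mul(61937, Rational(1, 553134)), Rational(340779, 1116440)), Mul(-8456, -59)), -1) = Pow(Add(Add(Rational(61937, 553134), Rational(340779, 1116440)), 498904), -1) = Pow(Add(Rational(128822697833, 308770461480), 498904), -1) = Pow(Rational(154046947136915753, 308770461480), -1) = Rational(308770461480, 154046947136915753) ≈ 2.0044e-6)
Pow(Add(-3106399, I), Rational(1, 2)) = Pow(Add(-3106399, Rational(308770461480, 154046947136915753)), Rational(1, 2)) = Pow(Rational(-478531282538859187741967, 154046947136915753), Rational(1, 2)) = Mul(Rational(1, 154046947136915753), I, Pow(73716283184624137617413497575408781506151, Rational(1, 2)))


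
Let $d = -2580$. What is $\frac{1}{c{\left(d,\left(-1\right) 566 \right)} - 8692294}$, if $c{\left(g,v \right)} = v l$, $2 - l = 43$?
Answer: $- \frac{1}{8669088} \approx -1.1535 \cdot 10^{-7}$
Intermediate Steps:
$l = -41$ ($l = 2 - 43 = -41$)
$c{\left(g,v \right)} = - 41 v$ ($c{\left(g,v \right)} = v \left(-41\right) = - 41 v$)
$\frac{1}{c{\left(d,\left(-1\right) 566 \right)} - 8692294} = \frac{1}{- 41 \left(\left(-1\right) 566\right) - 8692294} = \frac{1}{\left(-41\right) \left(-566\right) - 8692294} = \frac{1}{23206 - 8692294} = \frac{1}{-8669088} = - \frac{1}{8669088}$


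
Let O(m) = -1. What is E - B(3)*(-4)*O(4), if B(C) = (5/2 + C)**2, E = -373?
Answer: -494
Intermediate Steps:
B(C) = (5/2 + C)**2 (B(C) = (5*(1/2) + C)**2 = (5/2 + C)**2)
E - B(3)*(-4)*O(4) = -373 - ((5 + 2*3)**2/4)*(-4)*(-1) = -373 - ((5 + 6)**2/4)*(-4)*(-1) = -373 - ((1/4)*11**2)*(-4)*(-1) = -373 - ((1/4)*121)*(-4)*(-1) = -373 - (121/4)*(-4)*(-1) = -373 - (-121)*(-1) = -373 - 1*121 = -373 - 121 = -494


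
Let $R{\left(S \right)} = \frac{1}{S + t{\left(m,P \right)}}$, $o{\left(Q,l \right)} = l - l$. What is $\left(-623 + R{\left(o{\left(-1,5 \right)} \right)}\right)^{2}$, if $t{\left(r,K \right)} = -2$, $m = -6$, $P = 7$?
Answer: $\frac{1555009}{4} \approx 3.8875 \cdot 10^{5}$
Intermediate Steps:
$o{\left(Q,l \right)} = 0$
$R{\left(S \right)} = \frac{1}{-2 + S}$ ($R{\left(S \right)} = \frac{1}{S - 2} = \frac{1}{-2 + S}$)
$\left(-623 + R{\left(o{\left(-1,5 \right)} \right)}\right)^{2} = \left(-623 + \frac{1}{-2 + 0}\right)^{2} = \left(-623 + \frac{1}{-2}\right)^{2} = \left(-623 - \frac{1}{2}\right)^{2} = \left(- \frac{1247}{2}\right)^{2} = \frac{1555009}{4}$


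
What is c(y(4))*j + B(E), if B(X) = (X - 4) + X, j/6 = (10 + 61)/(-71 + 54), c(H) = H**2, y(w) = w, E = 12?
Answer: -6476/17 ≈ -380.94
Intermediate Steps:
j = -426/17 (j = 6*((10 + 61)/(-71 + 54)) = 6*(71/(-17)) = 6*(71*(-1/17)) = 6*(-71/17) = -426/17 ≈ -25.059)
B(X) = -4 + 2*X (B(X) = (-4 + X) + X = -4 + 2*X)
c(y(4))*j + B(E) = 4**2*(-426/17) + (-4 + 2*12) = 16*(-426/17) + (-4 + 24) = -6816/17 + 20 = -6476/17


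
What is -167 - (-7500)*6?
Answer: 44833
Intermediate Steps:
-167 - (-7500)*6 = -167 - 250*(-180) = -167 + 45000 = 44833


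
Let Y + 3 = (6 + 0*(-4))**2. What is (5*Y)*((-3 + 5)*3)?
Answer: 990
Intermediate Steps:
Y = 33 (Y = -3 + (6 + 0*(-4))**2 = -3 + (6 + 0)**2 = -3 + 6**2 = -3 + 36 = 33)
(5*Y)*((-3 + 5)*3) = (5*33)*((-3 + 5)*3) = 165*(2*3) = 165*6 = 990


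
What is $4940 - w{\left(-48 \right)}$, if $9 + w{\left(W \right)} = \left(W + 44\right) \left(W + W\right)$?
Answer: $4565$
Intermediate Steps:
$w{\left(W \right)} = -9 + 2 W \left(44 + W\right)$ ($w{\left(W \right)} = -9 + \left(W + 44\right) \left(W + W\right) = -9 + \left(44 + W\right) 2 W = -9 + 2 W \left(44 + W\right)$)
$4940 - w{\left(-48 \right)} = 4940 - \left(-9 + 2 \left(-48\right)^{2} + 88 \left(-48\right)\right) = 4940 - \left(-9 + 2 \cdot 2304 - 4224\right) = 4940 - \left(-9 + 4608 - 4224\right) = 4940 - 375 = 4565$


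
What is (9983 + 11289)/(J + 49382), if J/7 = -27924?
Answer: -10636/73043 ≈ -0.14561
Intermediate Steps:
J = -195468 (J = 7*(-27924) = -195468)
(9983 + 11289)/(J + 49382) = (9983 + 11289)/(-195468 + 49382) = 21272/(-146086) = 21272*(-1/146086) = -10636/73043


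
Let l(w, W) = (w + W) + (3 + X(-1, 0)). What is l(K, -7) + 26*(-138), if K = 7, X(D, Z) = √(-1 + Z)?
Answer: -3585 + I ≈ -3585.0 + 1.0*I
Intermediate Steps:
l(w, W) = 3 + I + W + w (l(w, W) = (w + W) + (3 + √(-1 + 0)) = (W + w) + (3 + √(-1)) = (W + w) + (3 + I) = 3 + I + W + w)
l(K, -7) + 26*(-138) = (3 + I - 7 + 7) + 26*(-138) = (3 + I) - 3588 = -3585 + I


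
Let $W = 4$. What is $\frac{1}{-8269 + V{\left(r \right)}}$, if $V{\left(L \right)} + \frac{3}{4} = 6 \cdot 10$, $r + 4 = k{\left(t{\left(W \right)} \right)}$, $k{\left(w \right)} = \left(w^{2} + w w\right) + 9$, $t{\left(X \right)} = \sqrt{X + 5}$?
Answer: $- \frac{4}{32839} \approx -0.00012181$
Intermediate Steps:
$t{\left(X \right)} = \sqrt{5 + X}$
$k{\left(w \right)} = 9 + 2 w^{2}$ ($k{\left(w \right)} = \left(w^{2} + w^{2}\right) + 9 = 2 w^{2} + 9 = 9 + 2 w^{2}$)
$r = 23$ ($r = -4 + \left(9 + 2 \left(\sqrt{5 + 4}\right)^{2}\right) = -4 + \left(9 + 2 \left(\sqrt{9}\right)^{2}\right) = -4 + \left(9 + 2 \cdot 3^{2}\right) = -4 + \left(9 + 2 \cdot 9\right) = -4 + \left(9 + 18\right) = -4 + 27 = 23$)
$V{\left(L \right)} = \frac{237}{4}$ ($V{\left(L \right)} = - \frac{3}{4} + 6 \cdot 10 = - \frac{3}{4} + 60 = \frac{237}{4}$)
$\frac{1}{-8269 + V{\left(r \right)}} = \frac{1}{-8269 + \frac{237}{4}} = \frac{1}{- \frac{32839}{4}} = - \frac{4}{32839}$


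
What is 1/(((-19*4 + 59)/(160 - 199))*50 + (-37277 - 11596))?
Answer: -39/1905197 ≈ -2.0470e-5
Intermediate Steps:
1/(((-19*4 + 59)/(160 - 199))*50 + (-37277 - 11596)) = 1/(((-76 + 59)/(-39))*50 - 48873) = 1/(-17*(-1/39)*50 - 48873) = 1/((17/39)*50 - 48873) = 1/(850/39 - 48873) = 1/(-1905197/39) = -39/1905197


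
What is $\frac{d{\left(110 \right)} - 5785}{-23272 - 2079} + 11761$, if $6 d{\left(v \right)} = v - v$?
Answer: $\frac{298158896}{25351} \approx 11761.0$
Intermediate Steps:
$d{\left(v \right)} = 0$ ($d{\left(v \right)} = \frac{v - v}{6} = \frac{1}{6} \cdot 0 = 0$)
$\frac{d{\left(110 \right)} - 5785}{-23272 - 2079} + 11761 = \frac{0 - 5785}{-23272 - 2079} + 11761 = - \frac{5785}{-25351} + 11761 = \left(-5785\right) \left(- \frac{1}{25351}\right) + 11761 = \frac{5785}{25351} + 11761 = \frac{298158896}{25351}$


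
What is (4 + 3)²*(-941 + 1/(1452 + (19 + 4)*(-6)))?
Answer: -60587177/1314 ≈ -46109.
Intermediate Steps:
(4 + 3)²*(-941 + 1/(1452 + (19 + 4)*(-6))) = 7²*(-941 + 1/(1452 + 23*(-6))) = 49*(-941 + 1/(1452 - 138)) = 49*(-941 + 1/1314) = 49*(-1236473/1314) = -60587177/1314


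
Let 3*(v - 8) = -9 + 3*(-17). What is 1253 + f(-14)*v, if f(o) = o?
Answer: 1421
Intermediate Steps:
v = -12 (v = 8 + (-9 + 3*(-17))/3 = 8 + (-9 - 51)/3 = 8 + (1/3)*(-60) = 8 - 20 = -12)
1253 + f(-14)*v = 1253 - 14*(-12) = 1253 + 168 = 1421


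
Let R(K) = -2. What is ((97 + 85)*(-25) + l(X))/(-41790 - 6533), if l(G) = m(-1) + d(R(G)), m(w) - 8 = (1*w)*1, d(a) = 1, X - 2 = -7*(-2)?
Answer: 4542/48323 ≈ 0.093992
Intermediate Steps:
X = 16 (X = 2 - 7*(-2) = 2 + 14 = 16)
m(w) = 8 + w (m(w) = 8 + (1*w)*1 = 8 + w*1 = 8 + w)
l(G) = 8 (l(G) = (8 - 1) + 1 = 7 + 1 = 8)
((97 + 85)*(-25) + l(X))/(-41790 - 6533) = ((97 + 85)*(-25) + 8)/(-41790 - 6533) = (182*(-25) + 8)/(-48323) = (-4550 + 8)*(-1/48323) = -4542*(-1/48323) = 4542/48323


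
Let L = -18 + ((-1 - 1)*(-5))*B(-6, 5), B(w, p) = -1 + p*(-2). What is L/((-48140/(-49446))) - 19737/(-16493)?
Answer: -25858877301/198493255 ≈ -130.28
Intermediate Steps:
B(w, p) = -1 - 2*p
L = -128 (L = -18 + ((-1 - 1)*(-5))*(-1 - 2*5) = -18 + (-2*(-5))*(-1 - 10) = -18 + 10*(-11) = -18 - 110 = -128)
L/((-48140/(-49446))) - 19737/(-16493) = -128/((-48140/(-49446))) - 19737/(-16493) = -128/((-48140*(-1/49446))) - 19737*(-1/16493) = -128/24070/24723 + 19737/16493 = -128*24723/24070 + 19737/16493 = -1582272/12035 + 19737/16493 = -25858877301/198493255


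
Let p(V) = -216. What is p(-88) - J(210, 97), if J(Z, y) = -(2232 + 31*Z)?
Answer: 8526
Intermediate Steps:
J(Z, y) = -2232 - 31*Z (J(Z, y) = -31*(72 + Z) = -2232 - 31*Z)
p(-88) - J(210, 97) = -216 - (-2232 - 31*210) = -216 - (-2232 - 6510) = -216 - 1*(-8742) = -216 + 8742 = 8526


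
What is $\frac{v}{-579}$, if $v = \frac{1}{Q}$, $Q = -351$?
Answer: $\frac{1}{203229} \approx 4.9206 \cdot 10^{-6}$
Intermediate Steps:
$v = - \frac{1}{351}$ ($v = \frac{1}{-351} = - \frac{1}{351} \approx -0.002849$)
$\frac{v}{-579} = - \frac{1}{351 \left(-579\right)} = \left(- \frac{1}{351}\right) \left(- \frac{1}{579}\right) = \frac{1}{203229}$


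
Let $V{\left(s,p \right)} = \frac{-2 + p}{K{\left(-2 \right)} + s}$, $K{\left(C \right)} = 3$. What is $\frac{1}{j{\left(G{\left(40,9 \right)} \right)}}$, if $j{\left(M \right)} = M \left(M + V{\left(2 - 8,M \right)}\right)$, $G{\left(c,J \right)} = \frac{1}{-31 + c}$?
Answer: $\frac{243}{20} \approx 12.15$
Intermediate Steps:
$V{\left(s,p \right)} = \frac{-2 + p}{3 + s}$
$j{\left(M \right)} = M \left(\frac{2}{3} + \frac{2 M}{3}\right)$ ($j{\left(M \right)} = M \left(M + \frac{-2 + M}{3 + \left(2 - 8\right)}\right) = M \left(M + \frac{-2 + M}{3 - 6}\right) = M \left(M + \frac{-2 + M}{-3}\right) = M \left(M - \frac{-2 + M}{3}\right) = M \left(M - \left(- \frac{2}{3} + \frac{M}{3}\right)\right) = M \left(\frac{2}{3} + \frac{2 M}{3}\right)$)
$\frac{1}{j{\left(G{\left(40,9 \right)} \right)}} = \frac{1}{\frac{2}{3} \frac{1}{-31 + 40} \left(1 + \frac{1}{-31 + 40}\right)} = \frac{1}{\frac{2}{3} \cdot \frac{1}{9} \left(1 + \frac{1}{9}\right)} = \frac{1}{\frac{2}{3} \cdot \frac{1}{9} \cdot \frac{10}{9}} = \frac{1}{\frac{20}{243}} = \frac{243}{20}$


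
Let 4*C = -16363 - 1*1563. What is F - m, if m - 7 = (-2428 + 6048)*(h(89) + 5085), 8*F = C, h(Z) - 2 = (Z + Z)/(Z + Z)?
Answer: -294706035/16 ≈ -1.8419e+7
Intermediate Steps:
h(Z) = 3 (h(Z) = 2 + (Z + Z)/(Z + Z) = 2 + (2*Z)/((2*Z)) = 2 + (2*Z)*(1/(2*Z)) = 2 + 1 = 3)
C = -8963/2 (C = (-16363 - 1*1563)/4 = (-16363 - 1563)/4 = (¼)*(-17926) = -8963/2 ≈ -4481.5)
F = -8963/16 (F = (⅛)*(-8963/2) = -8963/16 ≈ -560.19)
m = 18418567 (m = 7 + (-2428 + 6048)*(3 + 5085) = 7 + 3620*5088 = 7 + 18418560 = 18418567)
F - m = -8963/16 - 1*18418567 = -8963/16 - 18418567 = -294706035/16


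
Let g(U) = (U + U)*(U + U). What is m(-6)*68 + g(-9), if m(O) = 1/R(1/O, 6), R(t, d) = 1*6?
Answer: 1006/3 ≈ 335.33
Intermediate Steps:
R(t, d) = 6
g(U) = 4*U² (g(U) = (2*U)*(2*U) = 4*U²)
m(O) = ⅙ (m(O) = 1/6 = ⅙)
m(-6)*68 + g(-9) = (⅙)*68 + 4*(-9)² = 34/3 + 4*81 = 34/3 + 324 = 1006/3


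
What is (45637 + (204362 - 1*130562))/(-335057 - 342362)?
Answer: -119437/677419 ≈ -0.17631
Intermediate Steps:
(45637 + (204362 - 1*130562))/(-335057 - 342362) = (45637 + (204362 - 130562))/(-677419) = (45637 + 73800)*(-1/677419) = 119437*(-1/677419) = -119437/677419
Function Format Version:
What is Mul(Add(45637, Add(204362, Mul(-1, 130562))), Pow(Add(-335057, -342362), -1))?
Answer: Rational(-119437, 677419) ≈ -0.17631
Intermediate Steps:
Mul(Add(45637, Add(204362, Mul(-1, 130562))), Pow(Add(-335057, -342362), -1)) = Mul(Add(45637, Add(204362, -130562)), Pow(-677419, -1)) = Mul(Add(45637, 73800), Rational(-1, 677419)) = Mul(119437, Rational(-1, 677419)) = Rational(-119437, 677419)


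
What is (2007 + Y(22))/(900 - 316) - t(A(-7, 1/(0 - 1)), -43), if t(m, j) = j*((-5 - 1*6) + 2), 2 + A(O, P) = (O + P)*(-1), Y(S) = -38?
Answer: -224039/584 ≈ -383.63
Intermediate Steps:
A(O, P) = -2 - O - P (A(O, P) = -2 + (O + P)*(-1) = -2 + (-O - P) = -2 - O - P)
t(m, j) = -9*j (t(m, j) = j*((-5 - 6) + 2) = j*(-11 + 2) = j*(-9) = -9*j)
(2007 + Y(22))/(900 - 316) - t(A(-7, 1/(0 - 1)), -43) = (2007 - 38)/(900 - 316) - (-9)*(-43) = 1969/584 - 1*387 = 1969*(1/584) - 387 = 1969/584 - 387 = -224039/584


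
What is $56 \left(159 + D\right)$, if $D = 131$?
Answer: $16240$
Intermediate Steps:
$56 \left(159 + D\right) = 56 \left(159 + 131\right) = 56 \cdot 290 = 16240$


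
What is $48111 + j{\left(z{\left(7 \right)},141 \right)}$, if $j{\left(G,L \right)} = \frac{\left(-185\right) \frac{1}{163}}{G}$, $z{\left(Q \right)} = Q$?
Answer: $\frac{54894466}{1141} \approx 48111.0$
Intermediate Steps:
$j{\left(G,L \right)} = - \frac{185}{163 G}$ ($j{\left(G,L \right)} = \frac{\left(-185\right) \frac{1}{163}}{G} = - \frac{185}{163 G}$)
$48111 + j{\left(z{\left(7 \right)},141 \right)} = 48111 - \frac{185}{163 \cdot 7} = 48111 - \frac{185}{1141} = \frac{54894466}{1141}$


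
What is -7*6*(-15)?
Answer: 630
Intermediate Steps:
-7*6*(-15) = -42*(-15) = 630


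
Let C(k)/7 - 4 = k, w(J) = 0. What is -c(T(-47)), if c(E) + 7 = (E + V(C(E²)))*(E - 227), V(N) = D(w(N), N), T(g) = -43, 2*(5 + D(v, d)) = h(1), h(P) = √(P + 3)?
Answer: -12683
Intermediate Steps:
h(P) = √(3 + P)
D(v, d) = -4 (D(v, d) = -5 + √(3 + 1)/2 = -5 + √4/2 = -5 + (½)*2 = -5 + 1 = -4)
C(k) = 28 + 7*k
V(N) = -4
c(E) = -7 + (-227 + E)*(-4 + E) (c(E) = -7 + (E - 4)*(E - 227) = -7 + (-4 + E)*(-227 + E) = -7 + (-227 + E)*(-4 + E))
-c(T(-47)) = -(901 + (-43)² - 231*(-43)) = -(901 + 1849 + 9933) = -1*12683 = -12683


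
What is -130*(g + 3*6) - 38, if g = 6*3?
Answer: -4718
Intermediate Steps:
g = 18
-130*(g + 3*6) - 38 = -130*(18 + 3*6) - 38 = -130*(18 + 18) - 38 = -130*36 - 38 = -4680 - 38 = -4718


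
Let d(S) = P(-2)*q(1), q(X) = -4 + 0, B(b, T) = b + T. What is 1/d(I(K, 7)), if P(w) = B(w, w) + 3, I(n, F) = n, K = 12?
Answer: ¼ ≈ 0.25000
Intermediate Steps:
B(b, T) = T + b
P(w) = 3 + 2*w (P(w) = (w + w) + 3 = 2*w + 3 = 3 + 2*w)
q(X) = -4
d(S) = 4 (d(S) = (3 + 2*(-2))*(-4) = (3 - 4)*(-4) = -1*(-4) = 4)
1/d(I(K, 7)) = 1/4 = ¼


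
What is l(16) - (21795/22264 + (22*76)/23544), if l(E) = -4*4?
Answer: -1117163093/65522952 ≈ -17.050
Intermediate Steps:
l(E) = -16
l(16) - (21795/22264 + (22*76)/23544) = -16 - (21795/22264 + (22*76)/23544) = -16 - (21795*(1/22264) + 1672*(1/23544)) = -16 - (21795/22264 + 209/2943) = -16 - 1*68795861/65522952 = -16 - 68795861/65522952 = -1117163093/65522952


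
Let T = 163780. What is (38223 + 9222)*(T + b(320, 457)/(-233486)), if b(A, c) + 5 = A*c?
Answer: 1814305854641025/233486 ≈ 7.7705e+9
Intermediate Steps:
b(A, c) = -5 + A*c
(38223 + 9222)*(T + b(320, 457)/(-233486)) = (38223 + 9222)*(163780 + (-5 + 320*457)/(-233486)) = 47445*(163780 + (-5 + 146240)*(-1/233486)) = 47445*(163780 + 146235*(-1/233486)) = 47445*(163780 - 146235/233486) = 47445*(38240190845/233486) = 1814305854641025/233486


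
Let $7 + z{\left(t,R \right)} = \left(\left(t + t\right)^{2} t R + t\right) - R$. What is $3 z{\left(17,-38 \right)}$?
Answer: $-2240184$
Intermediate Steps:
$z{\left(t,R \right)} = -7 + t - R + 4 R t^{3}$ ($z{\left(t,R \right)} = -7 - \left(R - t - \left(t + t\right)^{2} t R\right) = -7 - \left(R - t - \left(2 t\right)^{2} t R\right) = -7 - \left(R - t - 4 t^{2} t R\right) = -7 - \left(R - t - 4 t^{3} R\right) = -7 - \left(R - t - 4 R t^{3}\right) = -7 + \left(t - R + 4 R t^{3}\right) = -7 + t - R + 4 R t^{3}$)
$3 z{\left(17,-38 \right)} = 3 \left(-7 + 17 - -38 + 4 \left(-38\right) 17^{3}\right) = 3 \left(-7 + 17 + 38 + 4 \left(-38\right) 4913\right) = 3 \left(-7 + 17 + 38 - 746776\right) = 3 \left(-746728\right) = -2240184$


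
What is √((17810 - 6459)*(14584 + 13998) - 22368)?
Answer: √324411914 ≈ 18011.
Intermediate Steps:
√((17810 - 6459)*(14584 + 13998) - 22368) = √(11351*28582 - 22368) = √(324434282 - 22368) = √324411914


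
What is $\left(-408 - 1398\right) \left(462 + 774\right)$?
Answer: $-2232216$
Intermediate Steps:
$\left(-408 - 1398\right) \left(462 + 774\right) = \left(-1806\right) 1236 = -2232216$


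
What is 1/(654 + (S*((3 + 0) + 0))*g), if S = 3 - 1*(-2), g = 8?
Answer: 1/774 ≈ 0.0012920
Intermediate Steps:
S = 5 (S = 3 + 2 = 5)
1/(654 + (S*((3 + 0) + 0))*g) = 1/(654 + (5*((3 + 0) + 0))*8) = 1/(654 + (5*(3 + 0))*8) = 1/(654 + (5*3)*8) = 1/(654 + 15*8) = 1/(654 + 120) = 1/774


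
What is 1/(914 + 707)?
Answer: 1/1621 ≈ 0.00061690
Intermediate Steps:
1/(914 + 707) = 1/1621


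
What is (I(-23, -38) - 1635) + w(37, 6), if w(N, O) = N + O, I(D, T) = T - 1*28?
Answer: -1658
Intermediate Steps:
I(D, T) = -28 + T (I(D, T) = T - 28 = -28 + T)
(I(-23, -38) - 1635) + w(37, 6) = ((-28 - 38) - 1635) + (37 + 6) = (-66 - 1635) + 43 = -1701 + 43 = -1658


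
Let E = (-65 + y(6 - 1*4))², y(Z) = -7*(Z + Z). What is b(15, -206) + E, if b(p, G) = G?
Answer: 8443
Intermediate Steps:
y(Z) = -14*Z
E = 8649 (E = (-65 - 14*(6 - 1*4))² = (-65 - 14*(6 - 4))² = (-65 - 14*2)² = (-65 - 28)² = (-93)² = 8649)
b(15, -206) + E = -206 + 8649 = 8443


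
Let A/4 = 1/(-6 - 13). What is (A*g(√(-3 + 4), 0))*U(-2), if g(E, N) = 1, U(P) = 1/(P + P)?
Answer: 1/19 ≈ 0.052632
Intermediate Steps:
U(P) = 1/(2*P)
A = -4/19 (A = 4/(-6 - 13) = 4/(-19) = 4*(-1/19) = -4/19 ≈ -0.21053)
(A*g(√(-3 + 4), 0))*U(-2) = (-4/19*1)*((½)/(-2)) = -2*(-1)/(19*2) = -4/19*(-¼) = 1/19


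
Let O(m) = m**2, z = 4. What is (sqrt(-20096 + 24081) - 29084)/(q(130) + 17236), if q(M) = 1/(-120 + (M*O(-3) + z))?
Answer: -30654536/18166745 + 1054*sqrt(3985)/18166745 ≈ -1.6837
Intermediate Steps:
q(M) = 1/(-116 + 9*M) (q(M) = 1/(-120 + (M*(-3)**2 + 4)) = 1/(-120 + (M*9 + 4)) = 1/(-120 + (9*M + 4)) = 1/(-120 + (4 + 9*M)) = 1/(-116 + 9*M))
(sqrt(-20096 + 24081) - 29084)/(q(130) + 17236) = (sqrt(-20096 + 24081) - 29084)/(1/(-116 + 9*130) + 17236) = (sqrt(3985) - 29084)/(1/(-116 + 1170) + 17236) = (-29084 + sqrt(3985))/(1/1054 + 17236) = (-29084 + sqrt(3985))/(18166745/1054) = (-29084 + sqrt(3985))*(1054/18166745) = -30654536/18166745 + 1054*sqrt(3985)/18166745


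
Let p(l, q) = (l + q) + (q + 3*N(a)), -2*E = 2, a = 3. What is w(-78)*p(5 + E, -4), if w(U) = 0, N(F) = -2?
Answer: 0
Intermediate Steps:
E = -1 (E = -1/2*2 = -1)
p(l, q) = -6 + l + 2*q (p(l, q) = (l + q) + (q + 3*(-2)) = (l + q) + (q - 6) = (l + q) + (-6 + q) = -6 + l + 2*q)
w(-78)*p(5 + E, -4) = 0*(-6 + (5 - 1) + 2*(-4)) = 0*(-6 + 4 - 8) = 0*(-10) = 0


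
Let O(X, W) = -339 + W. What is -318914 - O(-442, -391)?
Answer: -318184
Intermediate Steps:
-318914 - O(-442, -391) = -318914 - (-339 - 391) = -318914 - 1*(-730) = -318914 + 730 = -318184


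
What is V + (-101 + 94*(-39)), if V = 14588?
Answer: 10821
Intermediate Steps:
V + (-101 + 94*(-39)) = 14588 + (-101 + 94*(-39)) = 14588 + (-101 - 3666) = 14588 - 3767 = 10821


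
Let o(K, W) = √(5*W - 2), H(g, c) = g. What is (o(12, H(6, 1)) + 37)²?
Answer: 1397 + 148*√7 ≈ 1788.6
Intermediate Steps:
o(K, W) = √(-2 + 5*W)
(o(12, H(6, 1)) + 37)² = (√(-2 + 5*6) + 37)² = (√(-2 + 30) + 37)² = (√28 + 37)² = (2*√7 + 37)² = (37 + 2*√7)²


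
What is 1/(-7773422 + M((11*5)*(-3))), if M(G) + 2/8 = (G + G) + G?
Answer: -4/31095669 ≈ -1.2864e-7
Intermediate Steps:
M(G) = -¼ + 3*G (M(G) = -¼ + ((G + G) + G) = -¼ + (2*G + G) = -¼ + 3*G)
1/(-7773422 + M((11*5)*(-3))) = 1/(-7773422 + (-¼ + 3*((11*5)*(-3)))) = 1/(-7773422 + (-¼ + 3*(55*(-3)))) = 1/(-7773422 + (-¼ + 3*(-165))) = 1/(-7773422 + (-¼ - 495)) = 1/(-7773422 - 1981/4) = 1/(-31095669/4) = -4/31095669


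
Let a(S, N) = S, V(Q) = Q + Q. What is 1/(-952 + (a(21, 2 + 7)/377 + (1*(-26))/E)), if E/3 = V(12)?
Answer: -13572/12924689 ≈ -0.0010501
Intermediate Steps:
V(Q) = 2*Q
E = 72 (E = 3*(2*12) = 3*24 = 72)
1/(-952 + (a(21, 2 + 7)/377 + (1*(-26))/E)) = 1/(-952 + (21/377 + (1*(-26))/72)) = 1/(-952 + (21*(1/377) - 26*1/72)) = 1/(-952 + (21/377 - 13/36)) = 1/(-952 - 4145/13572) = 1/(-12924689/13572) = -13572/12924689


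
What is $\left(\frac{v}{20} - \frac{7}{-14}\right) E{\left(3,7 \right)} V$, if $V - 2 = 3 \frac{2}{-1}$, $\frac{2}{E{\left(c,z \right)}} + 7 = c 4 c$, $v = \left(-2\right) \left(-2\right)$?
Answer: $- \frac{28}{145} \approx -0.1931$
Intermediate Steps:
$v = 4$
$E{\left(c,z \right)} = \frac{2}{-7 + 4 c^{2}}$ ($E{\left(c,z \right)} = \frac{2}{-7 + c 4 c} = \frac{2}{-7 + 4 c c} = \frac{2}{-7 + 4 c^{2}}$)
$V = -4$ ($V = 2 + 3 \frac{2}{-1} = 2 + 3 \cdot 2 \left(-1\right) = 2 + 3 \left(-2\right) = 2 - 6 = -4$)
$\left(\frac{v}{20} - \frac{7}{-14}\right) E{\left(3,7 \right)} V = \left(\frac{4}{20} - \frac{7}{-14}\right) \frac{2}{-7 + 4 \cdot 3^{2}} \left(-4\right) = \left(4 \cdot \frac{1}{20} - - \frac{1}{2}\right) \frac{2}{-7 + 4 \cdot 9} \left(-4\right) = \left(\frac{1}{5} + \frac{1}{2}\right) \frac{2}{-7 + 36} \left(-4\right) = \frac{7 \cdot \frac{2}{29}}{10} \left(-4\right) = \frac{7 \cdot 2 \cdot \frac{1}{29}}{10} \left(-4\right) = \frac{7}{10} \cdot \frac{2}{29} \left(-4\right) = \frac{7}{145} \left(-4\right) = - \frac{28}{145}$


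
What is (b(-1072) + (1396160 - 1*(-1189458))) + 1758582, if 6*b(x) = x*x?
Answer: 13607192/3 ≈ 4.5357e+6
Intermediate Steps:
b(x) = x²/6 (b(x) = (x*x)/6 = x²/6)
(b(-1072) + (1396160 - 1*(-1189458))) + 1758582 = ((⅙)*(-1072)² + (1396160 - 1*(-1189458))) + 1758582 = ((⅙)*1149184 + (1396160 + 1189458)) + 1758582 = (574592/3 + 2585618) + 1758582 = 8331446/3 + 1758582 = 13607192/3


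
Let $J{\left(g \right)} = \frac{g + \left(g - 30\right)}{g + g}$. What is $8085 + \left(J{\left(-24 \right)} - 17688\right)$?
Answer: $- \frac{76811}{8} \approx -9601.4$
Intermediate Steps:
$J{\left(g \right)} = \frac{-30 + 2 g}{2 g}$ ($J{\left(g \right)} = \frac{g + \left(g - 30\right)}{2 g} = \left(g + \left(-30 + g\right)\right) \frac{1}{2 g} = \left(-30 + 2 g\right) \frac{1}{2 g} = \frac{-30 + 2 g}{2 g}$)
$8085 + \left(J{\left(-24 \right)} - 17688\right) = 8085 - \left(17688 - \frac{-15 - 24}{-24}\right) = 8085 - \frac{141491}{8} = - \frac{76811}{8}$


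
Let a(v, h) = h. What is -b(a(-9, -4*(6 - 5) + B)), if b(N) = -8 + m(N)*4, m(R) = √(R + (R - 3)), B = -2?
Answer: 8 - 4*I*√15 ≈ 8.0 - 15.492*I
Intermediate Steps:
m(R) = √(-3 + 2*R) (m(R) = √(R + (-3 + R)) = √(-3 + 2*R))
b(N) = -8 + 4*√(-3 + 2*N) (b(N) = -8 + √(-3 + 2*N)*4 = -8 + 4*√(-3 + 2*N))
-b(a(-9, -4*(6 - 5) + B)) = -(-8 + 4*√(-3 + 2*(-4*(6 - 5) - 2))) = -(-8 + 4*√(-3 + 2*(-4*1 - 2))) = -(-8 + 4*√(-3 + 2*(-4 - 2))) = -(-8 + 4*√(-3 + 2*(-6))) = -(-8 + 4*√(-3 - 12)) = -(-8 + 4*√(-15)) = -(-8 + 4*(I*√15)) = -(-8 + 4*I*√15) = 8 - 4*I*√15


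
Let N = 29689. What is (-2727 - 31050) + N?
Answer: -4088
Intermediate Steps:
(-2727 - 31050) + N = (-2727 - 31050) + 29689 = -33777 + 29689 = -4088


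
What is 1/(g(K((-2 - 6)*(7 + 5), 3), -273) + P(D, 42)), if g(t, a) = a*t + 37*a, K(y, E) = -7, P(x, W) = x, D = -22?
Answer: -1/8212 ≈ -0.00012177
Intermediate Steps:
g(t, a) = 37*a + a*t
1/(g(K((-2 - 6)*(7 + 5), 3), -273) + P(D, 42)) = 1/(-273*(37 - 7) - 22) = 1/(-273*30 - 22) = 1/(-8190 - 22) = 1/(-8212) = -1/8212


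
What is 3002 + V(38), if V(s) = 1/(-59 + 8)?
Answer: 153101/51 ≈ 3002.0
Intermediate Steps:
V(s) = -1/51 (V(s) = 1/(-51) = -1/51)
3002 + V(38) = 3002 - 1/51 = 153101/51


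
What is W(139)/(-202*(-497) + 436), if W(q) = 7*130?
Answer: 91/10083 ≈ 0.0090251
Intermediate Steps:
W(q) = 910
W(139)/(-202*(-497) + 436) = 910/(-202*(-497) + 436) = 910/(100394 + 436) = 910/100830 = 910*(1/100830) = 91/10083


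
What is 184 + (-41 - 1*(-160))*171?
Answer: 20533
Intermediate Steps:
184 + (-41 - 1*(-160))*171 = 184 + (-41 + 160)*171 = 184 + 119*171 = 184 + 20349 = 20533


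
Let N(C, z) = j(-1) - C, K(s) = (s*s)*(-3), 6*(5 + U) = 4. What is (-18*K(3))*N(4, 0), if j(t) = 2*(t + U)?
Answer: -7128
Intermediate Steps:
U = -13/3 (U = -5 + (⅙)*4 = -5 + ⅔ = -13/3 ≈ -4.3333)
j(t) = -26/3 + 2*t (j(t) = 2*(t - 13/3) = 2*(-13/3 + t) = -26/3 + 2*t)
K(s) = -3*s² (K(s) = s²*(-3) = -3*s²)
N(C, z) = -32/3 - C (N(C, z) = (-26/3 + 2*(-1)) - C = (-26/3 - 2) - C = -32/3 - C)
(-18*K(3))*N(4, 0) = (-(-54)*3²)*(-32/3 - 1*4) = (-(-54)*9)*(-32/3 - 4) = -18*(-27)*(-44/3) = 486*(-44/3) = -7128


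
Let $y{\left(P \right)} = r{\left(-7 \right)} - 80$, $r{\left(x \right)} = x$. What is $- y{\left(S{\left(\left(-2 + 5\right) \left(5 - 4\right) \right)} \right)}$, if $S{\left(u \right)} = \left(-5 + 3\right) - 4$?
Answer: $87$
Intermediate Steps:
$S{\left(u \right)} = -6$ ($S{\left(u \right)} = -2 - 4 = -6$)
$y{\left(P \right)} = -87$ ($y{\left(P \right)} = -7 - 80 = -87$)
$- y{\left(S{\left(\left(-2 + 5\right) \left(5 - 4\right) \right)} \right)} = \left(-1\right) \left(-87\right) = 87$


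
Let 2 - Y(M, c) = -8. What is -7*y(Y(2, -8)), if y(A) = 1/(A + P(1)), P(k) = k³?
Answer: -7/11 ≈ -0.63636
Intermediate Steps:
Y(M, c) = 10 (Y(M, c) = 2 - 1*(-8) = 2 + 8 = 10)
y(A) = 1/(1 + A) (y(A) = 1/(A + 1³) = 1/(A + 1) = 1/(1 + A))
-7*y(Y(2, -8)) = -7/(1 + 10) = -7/11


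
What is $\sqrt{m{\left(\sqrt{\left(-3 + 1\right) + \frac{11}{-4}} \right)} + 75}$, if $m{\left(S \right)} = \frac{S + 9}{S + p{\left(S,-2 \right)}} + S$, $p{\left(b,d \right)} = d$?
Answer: $\frac{\sqrt{2} \sqrt{\frac{583 - 148 i \sqrt{19}}{4 - i \sqrt{19}}}}{2} \approx 8.5724 - 0.032688 i$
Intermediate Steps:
$m{\left(S \right)} = S + \frac{9 + S}{-2 + S}$ ($m{\left(S \right)} = \frac{S + 9}{S - 2} + S = \frac{9 + S}{-2 + S} + S = S + \frac{9 + S}{-2 + S}$)
$\sqrt{m{\left(\sqrt{\left(-3 + 1\right) + \frac{11}{-4}} \right)} + 75} = \sqrt{\frac{9 + \left(\sqrt{\left(-3 + 1\right) + \frac{11}{-4}}\right)^{2} - \sqrt{\left(-3 + 1\right) + \frac{11}{-4}}}{-2 + \sqrt{\left(-3 + 1\right) + \frac{11}{-4}}} + 75} = \sqrt{\frac{9 + \left(\sqrt{-2 + 11 \left(- \frac{1}{4}\right)}\right)^{2} - \sqrt{-2 + 11 \left(- \frac{1}{4}\right)}}{-2 + \sqrt{-2 + 11 \left(- \frac{1}{4}\right)}} + 75} = \sqrt{\frac{9 + \left(\sqrt{-2 - \frac{11}{4}}\right)^{2} - \sqrt{-2 - \frac{11}{4}}}{-2 + \sqrt{-2 - \frac{11}{4}}} + 75} = \sqrt{\frac{9 + \left(\sqrt{- \frac{19}{4}}\right)^{2} - \sqrt{- \frac{19}{4}}}{-2 + \sqrt{- \frac{19}{4}}} + 75} = \sqrt{\frac{9 + \left(\frac{i \sqrt{19}}{2}\right)^{2} - \frac{i \sqrt{19}}{2}}{-2 + \frac{i \sqrt{19}}{2}} + 75} = \sqrt{\frac{9 - \frac{19}{4} - \frac{i \sqrt{19}}{2}}{-2 + \frac{i \sqrt{19}}{2}} + 75} = \sqrt{\frac{\frac{17}{4} - \frac{i \sqrt{19}}{2}}{-2 + \frac{i \sqrt{19}}{2}} + 75} = \sqrt{75 + \frac{\frac{17}{4} - \frac{i \sqrt{19}}{2}}{-2 + \frac{i \sqrt{19}}{2}}}$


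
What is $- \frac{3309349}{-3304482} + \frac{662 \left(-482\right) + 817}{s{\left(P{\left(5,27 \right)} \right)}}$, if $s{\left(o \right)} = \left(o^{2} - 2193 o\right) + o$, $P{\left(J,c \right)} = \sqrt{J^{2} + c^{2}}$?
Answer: $\frac{156946149973}{146991620565} + \frac{19378924 \sqrt{754}}{100619415} \approx 6.3562$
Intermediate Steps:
$s{\left(o \right)} = o^{2} - 2192 o$
$- \frac{3309349}{-3304482} + \frac{662 \left(-482\right) + 817}{s{\left(P{\left(5,27 \right)} \right)}} = - \frac{3309349}{-3304482} + \frac{662 \left(-482\right) + 817}{\sqrt{5^{2} + 27^{2}} \left(-2192 + \sqrt{5^{2} + 27^{2}}\right)} = \left(-3309349\right) \left(- \frac{1}{3304482}\right) + \frac{-319084 + 817}{\sqrt{25 + 729} \left(-2192 + \sqrt{25 + 729}\right)} = \frac{3309349}{3304482} - \frac{318267}{\sqrt{754} \left(-2192 + \sqrt{754}\right)} = \frac{3309349}{3304482} - 318267 \frac{\sqrt{754}}{754 \left(-2192 + \sqrt{754}\right)} = \frac{3309349}{3304482} - \frac{318267 \sqrt{754}}{754 \left(-2192 + \sqrt{754}\right)}$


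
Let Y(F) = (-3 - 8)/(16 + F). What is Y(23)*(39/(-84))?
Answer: 11/84 ≈ 0.13095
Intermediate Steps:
Y(F) = -11/(16 + F)
Y(23)*(39/(-84)) = (-11/(16 + 23))*(39/(-84)) = (-11/39)*(39*(-1/84)) = -11*1/39*(-13/28) = -11/39*(-13/28) = 11/84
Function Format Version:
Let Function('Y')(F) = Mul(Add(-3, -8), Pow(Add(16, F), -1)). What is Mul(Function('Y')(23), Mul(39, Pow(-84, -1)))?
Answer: Rational(11, 84) ≈ 0.13095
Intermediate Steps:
Function('Y')(F) = Mul(-11, Pow(Add(16, F), -1))
Mul(Function('Y')(23), Mul(39, Pow(-84, -1))) = Mul(Mul(-11, Pow(Add(16, 23), -1)), Mul(39, Pow(-84, -1))) = Mul(Mul(-11, Pow(39, -1)), Mul(39, Rational(-1, 84))) = Mul(Mul(-11, Rational(1, 39)), Rational(-13, 28)) = Mul(Rational(-11, 39), Rational(-13, 28)) = Rational(11, 84)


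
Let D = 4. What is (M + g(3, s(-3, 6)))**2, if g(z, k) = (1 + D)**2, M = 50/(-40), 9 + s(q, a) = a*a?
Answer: 9025/16 ≈ 564.06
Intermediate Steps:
s(q, a) = -9 + a**2 (s(q, a) = -9 + a*a = -9 + a**2)
M = -5/4 (M = 50*(-1/40) = -5/4 ≈ -1.2500)
g(z, k) = 25 (g(z, k) = (1 + 4)**2 = 5**2 = 25)
(M + g(3, s(-3, 6)))**2 = (-5/4 + 25)**2 = (95/4)**2 = 9025/16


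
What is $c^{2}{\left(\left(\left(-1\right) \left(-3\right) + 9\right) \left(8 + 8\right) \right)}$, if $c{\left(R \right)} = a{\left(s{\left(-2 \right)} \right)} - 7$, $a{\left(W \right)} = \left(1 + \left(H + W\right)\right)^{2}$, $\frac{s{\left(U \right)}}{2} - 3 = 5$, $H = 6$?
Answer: $272484$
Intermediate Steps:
$s{\left(U \right)} = 16$ ($s{\left(U \right)} = 6 + 2 \cdot 5 = 6 + 10 = 16$)
$a{\left(W \right)} = \left(7 + W\right)^{2}$ ($a{\left(W \right)} = \left(1 + \left(6 + W\right)\right)^{2} = \left(7 + W\right)^{2}$)
$c{\left(R \right)} = 522$ ($c{\left(R \right)} = \left(7 + 16\right)^{2} - 7 = 23^{2} - 7 = 529 - 7 = 522$)
$c^{2}{\left(\left(\left(-1\right) \left(-3\right) + 9\right) \left(8 + 8\right) \right)} = 522^{2} = 272484$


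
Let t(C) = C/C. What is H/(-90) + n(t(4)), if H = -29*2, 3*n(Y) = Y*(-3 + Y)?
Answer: -1/45 ≈ -0.022222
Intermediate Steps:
t(C) = 1
n(Y) = Y*(-3 + Y)/3 (n(Y) = (Y*(-3 + Y))/3 = Y*(-3 + Y)/3)
H = -58
H/(-90) + n(t(4)) = -58/(-90) + (⅓)*1*(-3 + 1) = -1/90*(-58) + (⅓)*1*(-2) = 29/45 - ⅔ = -1/45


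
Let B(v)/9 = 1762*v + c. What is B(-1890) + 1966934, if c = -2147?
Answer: -28024009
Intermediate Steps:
B(v) = -19323 + 15858*v (B(v) = 9*(1762*v - 2147) = 9*(-2147 + 1762*v) = -19323 + 15858*v)
B(-1890) + 1966934 = (-19323 + 15858*(-1890)) + 1966934 = (-19323 - 29971620) + 1966934 = -29990943 + 1966934 = -28024009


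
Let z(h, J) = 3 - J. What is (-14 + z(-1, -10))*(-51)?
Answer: 51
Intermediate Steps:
(-14 + z(-1, -10))*(-51) = (-14 + (3 - 1*(-10)))*(-51) = (-14 + (3 + 10))*(-51) = (-14 + 13)*(-51) = -1*(-51) = 51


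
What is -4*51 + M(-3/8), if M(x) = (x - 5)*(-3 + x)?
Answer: -11895/64 ≈ -185.86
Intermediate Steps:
M(x) = (-5 + x)*(-3 + x)
-4*51 + M(-3/8) = -4*51 + (15 + (-3/8)**2 - (-24)/8) = -204 + (15 + (-3*1/8)**2 - (-24)/8) = -204 + (15 + (-3/8)**2 - 8*(-3/8)) = -204 + (15 + 9/64 + 3) = -204 + 1161/64 = -11895/64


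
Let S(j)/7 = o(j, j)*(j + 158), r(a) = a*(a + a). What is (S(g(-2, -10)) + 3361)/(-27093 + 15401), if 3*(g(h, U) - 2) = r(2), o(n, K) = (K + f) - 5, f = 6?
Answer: -88321/105228 ≈ -0.83933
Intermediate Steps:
o(n, K) = 1 + K (o(n, K) = (K + 6) - 5 = (6 + K) - 5 = 1 + K)
r(a) = 2*a² (r(a) = a*(2*a) = 2*a²)
g(h, U) = 14/3 (g(h, U) = 2 + (2*2²)/3 = 2 + (2*4)/3 = 2 + (⅓)*8 = 2 + 8/3 = 14/3)
S(j) = 7*(1 + j)*(158 + j) (S(j) = 7*((1 + j)*(j + 158)) = 7*((1 + j)*(158 + j)) = 7*(1 + j)*(158 + j))
(S(g(-2, -10)) + 3361)/(-27093 + 15401) = (7*(1 + 14/3)*(158 + 14/3) + 3361)/(-27093 + 15401) = (7*(17/3)*(488/3) + 3361)/(-11692) = (58072/9 + 3361)*(-1/11692) = (88321/9)*(-1/11692) = -88321/105228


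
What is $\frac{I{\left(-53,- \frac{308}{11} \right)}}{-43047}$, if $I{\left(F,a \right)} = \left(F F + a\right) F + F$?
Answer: $\frac{147446}{43047} \approx 3.4252$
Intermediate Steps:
$I{\left(F,a \right)} = F + F \left(a + F^{2}\right)$ ($I{\left(F,a \right)} = \left(F^{2} + a\right) F + F = \left(a + F^{2}\right) F + F = F \left(a + F^{2}\right) + F = F + F \left(a + F^{2}\right)$)
$\frac{I{\left(-53,- \frac{308}{11} \right)}}{-43047} = \frac{\left(-53\right) \left(1 - \frac{308}{11} + \left(-53\right)^{2}\right)}{-43047} = - 53 \left(1 - 28 + 2809\right) \left(- \frac{1}{43047}\right) = \left(-53\right) 2782 \left(- \frac{1}{43047}\right) = \left(-147446\right) \left(- \frac{1}{43047}\right) = \frac{147446}{43047}$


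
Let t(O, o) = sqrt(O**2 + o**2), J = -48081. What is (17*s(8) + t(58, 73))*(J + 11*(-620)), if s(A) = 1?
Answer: -933317 - 54901*sqrt(8693) ≈ -6.0521e+6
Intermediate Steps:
(17*s(8) + t(58, 73))*(J + 11*(-620)) = (17*1 + sqrt(58**2 + 73**2))*(-48081 + 11*(-620)) = (17 + sqrt(3364 + 5329))*(-48081 - 6820) = (17 + sqrt(8693))*(-54901) = -933317 - 54901*sqrt(8693)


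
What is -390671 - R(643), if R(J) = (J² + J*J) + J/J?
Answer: -1217570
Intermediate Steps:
R(J) = 1 + 2*J² (R(J) = (J² + J²) + 1 = 2*J² + 1 = 1 + 2*J²)
-390671 - R(643) = -390671 - (1 + 2*643²) = -390671 - (1 + 2*413449) = -390671 - (1 + 826898) = -390671 - 1*826899 = -390671 - 826899 = -1217570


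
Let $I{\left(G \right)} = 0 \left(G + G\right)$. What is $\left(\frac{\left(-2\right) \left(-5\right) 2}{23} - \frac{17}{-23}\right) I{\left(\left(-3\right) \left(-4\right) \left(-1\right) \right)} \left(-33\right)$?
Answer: $0$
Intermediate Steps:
$I{\left(G \right)} = 0$ ($I{\left(G \right)} = 0 \cdot 2 G = 0$)
$\left(\frac{\left(-2\right) \left(-5\right) 2}{23} - \frac{17}{-23}\right) I{\left(\left(-3\right) \left(-4\right) \left(-1\right) \right)} \left(-33\right) = \left(\frac{\left(-2\right) \left(-5\right) 2}{23} - \frac{17}{-23}\right) 0 \left(-33\right) = \left(10 \cdot 2 \cdot \frac{1}{23} - - \frac{17}{23}\right) 0 \left(-33\right) = \left(20 \cdot \frac{1}{23} + \frac{17}{23}\right) 0 \left(-33\right) = \left(\frac{20}{23} + \frac{17}{23}\right) 0 \left(-33\right) = \frac{37}{23} \cdot 0 \left(-33\right) = 0 \left(-33\right) = 0$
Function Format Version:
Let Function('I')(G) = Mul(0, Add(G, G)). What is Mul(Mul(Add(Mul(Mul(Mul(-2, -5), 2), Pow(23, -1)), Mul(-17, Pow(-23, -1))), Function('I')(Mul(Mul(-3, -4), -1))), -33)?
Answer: 0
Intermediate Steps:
Function('I')(G) = 0 (Function('I')(G) = Mul(0, Mul(2, G)) = 0)
Mul(Mul(Add(Mul(Mul(Mul(-2, -5), 2), Pow(23, -1)), Mul(-17, Pow(-23, -1))), Function('I')(Mul(Mul(-3, -4), -1))), -33) = Mul(Mul(Add(Mul(Mul(Mul(-2, -5), 2), Pow(23, -1)), Mul(-17, Pow(-23, -1))), 0), -33) = Mul(Mul(Add(Mul(Mul(10, 2), Rational(1, 23)), Mul(-17, Rational(-1, 23))), 0), -33) = Mul(Mul(Add(Mul(20, Rational(1, 23)), Rational(17, 23)), 0), -33) = Mul(Mul(Add(Rational(20, 23), Rational(17, 23)), 0), -33) = Mul(Mul(Rational(37, 23), 0), -33) = Mul(0, -33) = 0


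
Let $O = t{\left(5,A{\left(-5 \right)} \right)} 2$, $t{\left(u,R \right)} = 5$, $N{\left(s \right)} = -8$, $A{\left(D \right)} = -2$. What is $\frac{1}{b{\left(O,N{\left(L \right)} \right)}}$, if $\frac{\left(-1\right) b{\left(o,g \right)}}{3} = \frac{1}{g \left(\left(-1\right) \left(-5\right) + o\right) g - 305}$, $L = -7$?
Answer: $- \frac{655}{3} \approx -218.33$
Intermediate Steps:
$O = 10$ ($O = 5 \cdot 2 = 10$)
$b{\left(o,g \right)} = - \frac{3}{-305 + g^{2} \left(5 + o\right)}$ ($b{\left(o,g \right)} = - \frac{3}{g \left(\left(-1\right) \left(-5\right) + o\right) g - 305} = - \frac{3}{g \left(5 + o\right) g - 305} = - \frac{3}{g^{2} \left(5 + o\right) - 305} = - \frac{3}{-305 + g^{2} \left(5 + o\right)}$)
$\frac{1}{b{\left(O,N{\left(L \right)} \right)}} = \frac{1}{\left(-3\right) \frac{1}{-305 + 5 \left(-8\right)^{2} + 10 \left(-8\right)^{2}}} = \frac{1}{\left(-3\right) \frac{1}{-305 + 5 \cdot 64 + 10 \cdot 64}} = \frac{1}{\left(-3\right) \frac{1}{-305 + 320 + 640}} = \frac{1}{\left(-3\right) \frac{1}{655}} = \frac{1}{- \frac{3}{655}} = - \frac{655}{3}$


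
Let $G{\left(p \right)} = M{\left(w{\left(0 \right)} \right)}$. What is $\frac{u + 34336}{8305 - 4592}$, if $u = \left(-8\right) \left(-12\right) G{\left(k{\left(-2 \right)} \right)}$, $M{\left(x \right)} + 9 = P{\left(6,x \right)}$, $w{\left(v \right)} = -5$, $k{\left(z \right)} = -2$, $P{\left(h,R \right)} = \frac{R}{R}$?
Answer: $\frac{33568}{3713} \approx 9.0407$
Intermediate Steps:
$P{\left(h,R \right)} = 1$
$M{\left(x \right)} = -8$ ($M{\left(x \right)} = -9 + 1 = -8$)
$G{\left(p \right)} = -8$
$u = -768$ ($u = \left(-8\right) \left(-12\right) \left(-8\right) = 96 \left(-8\right) = -768$)
$\frac{u + 34336}{8305 - 4592} = \frac{-768 + 34336}{8305 - 4592} = \frac{33568}{3713}$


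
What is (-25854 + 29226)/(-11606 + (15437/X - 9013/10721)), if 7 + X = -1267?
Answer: -46056644088/158698160363 ≈ -0.29022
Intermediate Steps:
X = -1274 (X = -7 - 1267 = -1274)
(-25854 + 29226)/(-11606 + (15437/X - 9013/10721)) = (-25854 + 29226)/(-11606 + (15437/(-1274) - 9013/10721)) = 3372/(-11606 + (15437*(-1/1274) - 9013*1/10721)) = 3372/(-11606 + (-15437/1274 - 9013/10721)) = 3372/(-11606 - 176982639/13658554) = 3372/(-158698160363/13658554) = 3372*(-13658554/158698160363) = -46056644088/158698160363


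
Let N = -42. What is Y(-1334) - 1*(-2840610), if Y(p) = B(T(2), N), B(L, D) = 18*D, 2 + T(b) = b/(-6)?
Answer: 2839854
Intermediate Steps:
T(b) = -2 - b/6 (T(b) = -2 + b/(-6) = -2 + b*(-1/6) = -2 - b/6)
Y(p) = -756 (Y(p) = 18*(-42) = -756)
Y(-1334) - 1*(-2840610) = -756 - 1*(-2840610) = -756 + 2840610 = 2839854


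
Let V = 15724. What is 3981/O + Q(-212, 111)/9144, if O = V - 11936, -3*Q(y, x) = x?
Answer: 9065527/8659368 ≈ 1.0469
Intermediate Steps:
Q(y, x) = -x/3
O = 3788 (O = 15724 - 11936 = 3788)
3981/O + Q(-212, 111)/9144 = 3981/3788 - ⅓*111/9144 = 3981*(1/3788) - 37*1/9144 = 3981/3788 - 37/9144 = 9065527/8659368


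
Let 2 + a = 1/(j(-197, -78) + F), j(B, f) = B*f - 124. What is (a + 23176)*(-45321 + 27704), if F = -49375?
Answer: -13935014249997/34133 ≈ -4.0826e+8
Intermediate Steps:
j(B, f) = -124 + B*f
a = -68267/34133 (a = -2 + 1/((-124 - 197*(-78)) - 49375) = -2 + 1/((-124 + 15366) - 49375) = -2 + 1/(15242 - 49375) = -2 + 1/(-34133) = -2 - 1/34133 = -68267/34133 ≈ -2.0000)
(a + 23176)*(-45321 + 27704) = (-68267/34133 + 23176)*(-45321 + 27704) = (790998141/34133)*(-17617) = -13935014249997/34133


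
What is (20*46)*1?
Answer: 920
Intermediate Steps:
(20*46)*1 = 920*1 = 920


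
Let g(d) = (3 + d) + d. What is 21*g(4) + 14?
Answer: 245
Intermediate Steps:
g(d) = 3 + 2*d
21*g(4) + 14 = 21*(3 + 2*4) + 14 = 21*(3 + 8) + 14 = 21*11 + 14 = 231 + 14 = 245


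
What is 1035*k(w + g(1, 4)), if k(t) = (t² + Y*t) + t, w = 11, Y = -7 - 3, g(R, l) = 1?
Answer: 37260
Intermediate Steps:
Y = -10
k(t) = t² - 9*t (k(t) = (t² - 10*t) + t = t² - 9*t)
1035*k(w + g(1, 4)) = 1035*((11 + 1)*(-9 + (11 + 1))) = 1035*(12*(-9 + 12)) = 1035*(12*3) = 1035*36 = 37260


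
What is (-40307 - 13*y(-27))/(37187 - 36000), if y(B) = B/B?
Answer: -40320/1187 ≈ -33.968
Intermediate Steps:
y(B) = 1
(-40307 - 13*y(-27))/(37187 - 36000) = (-40307 - 13*1)/(37187 - 36000) = (-40307 - 13)/1187 = -40320*1/1187 = -40320/1187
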